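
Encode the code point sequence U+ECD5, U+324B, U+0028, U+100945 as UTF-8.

U+ECD5: 3-byte form → EE B3 95.
U+324B: 3-byte form → E3 89 8B.
U+0028: 1-byte form → 28.
U+100945: 4-byte form → F4 80 A5 85.
Concatenated (11 bytes): EE B3 95 E3 89 8B 28 F4 80 A5 85.

EE B3 95 E3 89 8B 28 F4 80 A5 85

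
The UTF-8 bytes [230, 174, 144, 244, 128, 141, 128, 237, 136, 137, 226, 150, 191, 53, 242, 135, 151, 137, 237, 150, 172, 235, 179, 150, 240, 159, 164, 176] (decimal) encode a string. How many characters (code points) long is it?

9

Byte at offset 0: 0xE6 = 11100110 → 3-byte char (#1). Advance 3.
Byte at offset 3: 0xF4 = 11110100 → 4-byte char (#2). Advance 4.
Byte at offset 7: 0xED = 11101101 → 3-byte char (#3). Advance 3.
Byte at offset 10: 0xE2 = 11100010 → 3-byte char (#4). Advance 3.
Byte at offset 13: 0x35 = 00110101 → 1-byte char (#5). Advance 1.
Byte at offset 14: 0xF2 = 11110010 → 4-byte char (#6). Advance 4.
Byte at offset 18: 0xED = 11101101 → 3-byte char (#7). Advance 3.
Byte at offset 21: 0xEB = 11101011 → 3-byte char (#8). Advance 3.
Byte at offset 24: 0xF0 = 11110000 → 4-byte char (#9). Advance 4.
Reached end at offset 28 after 9 code points.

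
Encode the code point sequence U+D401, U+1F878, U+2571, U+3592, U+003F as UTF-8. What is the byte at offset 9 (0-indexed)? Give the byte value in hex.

U+D401 → 3-byte form ED 90 81 at offsets 0–2.
U+1F878 → 4-byte form F0 9F A1 B8 at offsets 3–6.
U+2571 → 3-byte form E2 95 B1 at offsets 7–9.
Offset 9 falls in char 3's range; it's byte 3 of E2 95 B1 = 0xB1.

0xB1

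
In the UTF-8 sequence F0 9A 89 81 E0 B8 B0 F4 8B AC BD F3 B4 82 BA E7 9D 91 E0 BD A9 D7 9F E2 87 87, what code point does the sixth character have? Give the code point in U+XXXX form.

U+0F69

Offset 0: leading byte 0xF0 = 11110000 → 4-byte char #1 = F0 9A 89 81.
Offset 4: leading byte 0xE0 = 11100000 → 3-byte char #2 = E0 B8 B0.
Offset 7: leading byte 0xF4 = 11110100 → 4-byte char #3 = F4 8B AC BD.
Offset 11: leading byte 0xF3 = 11110011 → 4-byte char #4 = F3 B4 82 BA.
Offset 15: leading byte 0xE7 = 11100111 → 3-byte char #5 = E7 9D 91.
Offset 18: leading byte 0xE0 = 11100000 → 3-byte char #6 = E0 BD A9.
Leading byte 0xE0 = 11100000 matches 1110xxxx → 3-byte sequence.
Byte 1: 0xE0 = 11100000, payload 0000 (4 bits).
Byte 2: 0xBD = 10111101 (10xxxxxx ✓), payload 111101.
Byte 3: 0xA9 = 10101001 (10xxxxxx ✓), payload 101001.
Concatenate: 0000111101101001 = 0xF69 (16 bits → U+0F69).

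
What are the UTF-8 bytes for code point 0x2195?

E2 86 95

U+2195 = 0x2195 = 8597 decimal. In range U+0800–U+FFFF → 3-byte form: 1110xxxx 10xxxxxx 10xxxxxx.
Binary (16 bits): 0010000110010101.
Split 4+6+6: 0010 | 000110 | 010101.
Byte 1: 11100010 = 0xE2.
Byte 2: 10000110 = 0x86.
Byte 3: 10010101 = 0x95.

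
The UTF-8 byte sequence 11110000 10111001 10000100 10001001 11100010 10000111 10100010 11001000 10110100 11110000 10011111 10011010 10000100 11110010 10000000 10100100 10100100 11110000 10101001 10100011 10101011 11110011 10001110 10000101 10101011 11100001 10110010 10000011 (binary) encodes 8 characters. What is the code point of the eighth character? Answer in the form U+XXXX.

Offset 0: leading byte 0xF0 = 11110000 → 4-byte char #1 = F0 B9 84 89.
Offset 4: leading byte 0xE2 = 11100010 → 3-byte char #2 = E2 87 A2.
Offset 7: leading byte 0xC8 = 11001000 → 2-byte char #3 = C8 B4.
Offset 9: leading byte 0xF0 = 11110000 → 4-byte char #4 = F0 9F 9A 84.
Offset 13: leading byte 0xF2 = 11110010 → 4-byte char #5 = F2 80 A4 A4.
Offset 17: leading byte 0xF0 = 11110000 → 4-byte char #6 = F0 A9 A3 AB.
Offset 21: leading byte 0xF3 = 11110011 → 4-byte char #7 = F3 8E 85 AB.
Offset 25: leading byte 0xE1 = 11100001 → 3-byte char #8 = E1 B2 83.
Leading byte 0xE1 = 11100001 matches 1110xxxx → 3-byte sequence.
Byte 1: 0xE1 = 11100001, payload 0001 (4 bits).
Byte 2: 0xB2 = 10110010 (10xxxxxx ✓), payload 110010.
Byte 3: 0x83 = 10000011 (10xxxxxx ✓), payload 000011.
Concatenate: 0001110010000011 = 0x1C83 (16 bits → U+1C83).

U+1C83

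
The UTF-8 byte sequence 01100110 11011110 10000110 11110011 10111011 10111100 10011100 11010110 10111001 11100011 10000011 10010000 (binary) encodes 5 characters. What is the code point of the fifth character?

Offset 0: leading byte 0x66 = 01100110 → 1-byte char #1 = 66.
Offset 1: leading byte 0xDE = 11011110 → 2-byte char #2 = DE 86.
Offset 3: leading byte 0xF3 = 11110011 → 4-byte char #3 = F3 BB BC 9C.
Offset 7: leading byte 0xD6 = 11010110 → 2-byte char #4 = D6 B9.
Offset 9: leading byte 0xE3 = 11100011 → 3-byte char #5 = E3 83 90.
Leading byte 0xE3 = 11100011 matches 1110xxxx → 3-byte sequence.
Byte 1: 0xE3 = 11100011, payload 0011 (4 bits).
Byte 2: 0x83 = 10000011 (10xxxxxx ✓), payload 000011.
Byte 3: 0x90 = 10010000 (10xxxxxx ✓), payload 010000.
Concatenate: 0011000011010000 = 0x30D0 (16 bits → U+30D0).

U+30D0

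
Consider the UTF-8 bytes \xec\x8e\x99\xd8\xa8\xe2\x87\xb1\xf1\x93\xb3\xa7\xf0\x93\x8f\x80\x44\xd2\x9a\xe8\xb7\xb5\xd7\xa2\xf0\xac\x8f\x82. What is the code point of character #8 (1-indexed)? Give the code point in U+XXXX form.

Offset 0: leading byte 0xEC = 11101100 → 3-byte char #1 = EC 8E 99.
Offset 3: leading byte 0xD8 = 11011000 → 2-byte char #2 = D8 A8.
Offset 5: leading byte 0xE2 = 11100010 → 3-byte char #3 = E2 87 B1.
Offset 8: leading byte 0xF1 = 11110001 → 4-byte char #4 = F1 93 B3 A7.
Offset 12: leading byte 0xF0 = 11110000 → 4-byte char #5 = F0 93 8F 80.
Offset 16: leading byte 0x44 = 01000100 → 1-byte char #6 = 44.
Offset 17: leading byte 0xD2 = 11010010 → 2-byte char #7 = D2 9A.
Offset 19: leading byte 0xE8 = 11101000 → 3-byte char #8 = E8 B7 B5.
Leading byte 0xE8 = 11101000 matches 1110xxxx → 3-byte sequence.
Byte 1: 0xE8 = 11101000, payload 1000 (4 bits).
Byte 2: 0xB7 = 10110111 (10xxxxxx ✓), payload 110111.
Byte 3: 0xB5 = 10110101 (10xxxxxx ✓), payload 110101.
Concatenate: 1000110111110101 = 0x8DF5 (16 bits → U+8DF5).

U+8DF5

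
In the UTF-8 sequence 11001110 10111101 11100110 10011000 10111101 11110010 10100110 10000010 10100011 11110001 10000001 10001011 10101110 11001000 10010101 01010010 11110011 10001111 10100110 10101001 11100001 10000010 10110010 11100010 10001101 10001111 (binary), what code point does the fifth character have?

Offset 0: leading byte 0xCE = 11001110 → 2-byte char #1 = CE BD.
Offset 2: leading byte 0xE6 = 11100110 → 3-byte char #2 = E6 98 BD.
Offset 5: leading byte 0xF2 = 11110010 → 4-byte char #3 = F2 A6 82 A3.
Offset 9: leading byte 0xF1 = 11110001 → 4-byte char #4 = F1 81 8B AE.
Offset 13: leading byte 0xC8 = 11001000 → 2-byte char #5 = C8 95.
Leading byte 0xC8 = 11001000 matches 110xxxxx → 2-byte sequence.
Byte 1: 0xC8 = 11001000, payload 01000 (5 bits).
Byte 2: 0x95 = 10010101 (10xxxxxx ✓), payload 010101.
Concatenate: 01000010101 = 0x215 (11 bits → U+0215).

U+0215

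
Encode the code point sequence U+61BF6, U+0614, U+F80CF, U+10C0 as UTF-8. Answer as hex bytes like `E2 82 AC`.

F1 A1 AF B6 D8 94 F3 B8 83 8F E1 83 80

U+61BF6: 4-byte form → F1 A1 AF B6.
U+0614: 2-byte form → D8 94.
U+F80CF: 4-byte form → F3 B8 83 8F.
U+10C0: 3-byte form → E1 83 80.
Concatenated (13 bytes): F1 A1 AF B6 D8 94 F3 B8 83 8F E1 83 80.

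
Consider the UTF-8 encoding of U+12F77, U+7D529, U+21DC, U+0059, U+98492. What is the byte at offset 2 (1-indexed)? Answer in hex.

0x92

1-indexed offset 2 is 0-indexed offset 1.
U+12F77 → 4-byte form F0 92 BD B7 at offsets 0–3.
Offset 1 falls in char 1's range; it's byte 2 of F0 92 BD B7 = 0x92.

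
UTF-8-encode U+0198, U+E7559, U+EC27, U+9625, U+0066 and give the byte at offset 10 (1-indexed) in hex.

0xE9

1-indexed offset 10 is 0-indexed offset 9.
U+0198 → 2-byte form C6 98 at offsets 0–1.
U+E7559 → 4-byte form F3 A7 95 99 at offsets 2–5.
U+EC27 → 3-byte form EE B0 A7 at offsets 6–8.
U+9625 → 3-byte form E9 98 A5 at offsets 9–11.
Offset 9 falls in char 4's range; it's byte 1 of E9 98 A5 = 0xE9.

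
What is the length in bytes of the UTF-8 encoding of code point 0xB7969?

4

U+B7969 = 0xB7969. UTF-8 uses 1 byte below 0x80, 2 below 0x800, 3 below 0x10000, 4 up to 0x10FFFF. 0xB7969 is in U+10000–U+10FFFF → 4 bytes.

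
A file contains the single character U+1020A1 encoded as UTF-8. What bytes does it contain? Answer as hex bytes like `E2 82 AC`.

U+1020A1 = 0x1020A1 = 1056929 decimal. In range U+10000–U+10FFFF → 4-byte form: 11110xxx 10xxxxxx 10xxxxxx 10xxxxxx.
Binary (21 bits): 100000010000010100001.
Split 3+6+6+6: 100 | 000010 | 000010 | 100001.
Byte 1: 11110100 = 0xF4.
Byte 2: 10000010 = 0x82.
Byte 3: 10000010 = 0x82.
Byte 4: 10100001 = 0xA1.

F4 82 82 A1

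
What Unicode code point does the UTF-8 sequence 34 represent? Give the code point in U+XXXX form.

U+0034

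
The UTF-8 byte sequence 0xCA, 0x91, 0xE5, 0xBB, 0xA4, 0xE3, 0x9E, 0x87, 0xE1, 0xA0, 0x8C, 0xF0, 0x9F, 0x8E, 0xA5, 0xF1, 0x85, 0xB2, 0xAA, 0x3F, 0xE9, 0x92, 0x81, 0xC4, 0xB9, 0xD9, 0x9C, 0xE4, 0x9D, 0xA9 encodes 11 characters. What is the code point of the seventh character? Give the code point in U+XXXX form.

U+003F

Offset 0: leading byte 0xCA = 11001010 → 2-byte char #1 = CA 91.
Offset 2: leading byte 0xE5 = 11100101 → 3-byte char #2 = E5 BB A4.
Offset 5: leading byte 0xE3 = 11100011 → 3-byte char #3 = E3 9E 87.
Offset 8: leading byte 0xE1 = 11100001 → 3-byte char #4 = E1 A0 8C.
Offset 11: leading byte 0xF0 = 11110000 → 4-byte char #5 = F0 9F 8E A5.
Offset 15: leading byte 0xF1 = 11110001 → 4-byte char #6 = F1 85 B2 AA.
Offset 19: leading byte 0x3F = 00111111 → 1-byte char #7 = 3F.
Leading byte 0x3F = 00111111 matches 0xxxxxxx → 1-byte sequence.
Byte 1: 0x3F = 00111111, payload 0111111 (7 bits).
Concatenate: 0111111 = 0x3F (7 bits → U+003F).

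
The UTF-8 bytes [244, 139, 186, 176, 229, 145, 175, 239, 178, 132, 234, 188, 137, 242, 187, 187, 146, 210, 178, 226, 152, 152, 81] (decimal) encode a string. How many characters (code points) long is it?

8

Byte at offset 0: 0xF4 = 11110100 → 4-byte char (#1). Advance 4.
Byte at offset 4: 0xE5 = 11100101 → 3-byte char (#2). Advance 3.
Byte at offset 7: 0xEF = 11101111 → 3-byte char (#3). Advance 3.
Byte at offset 10: 0xEA = 11101010 → 3-byte char (#4). Advance 3.
Byte at offset 13: 0xF2 = 11110010 → 4-byte char (#5). Advance 4.
Byte at offset 17: 0xD2 = 11010010 → 2-byte char (#6). Advance 2.
Byte at offset 19: 0xE2 = 11100010 → 3-byte char (#7). Advance 3.
Byte at offset 22: 0x51 = 01010001 → 1-byte char (#8). Advance 1.
Reached end at offset 23 after 8 code points.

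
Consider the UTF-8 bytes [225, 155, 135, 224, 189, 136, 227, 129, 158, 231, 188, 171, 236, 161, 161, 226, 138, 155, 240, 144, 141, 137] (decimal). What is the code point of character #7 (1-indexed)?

Offset 0: leading byte 0xE1 = 11100001 → 3-byte char #1 = E1 9B 87.
Offset 3: leading byte 0xE0 = 11100000 → 3-byte char #2 = E0 BD 88.
Offset 6: leading byte 0xE3 = 11100011 → 3-byte char #3 = E3 81 9E.
Offset 9: leading byte 0xE7 = 11100111 → 3-byte char #4 = E7 BC AB.
Offset 12: leading byte 0xEC = 11101100 → 3-byte char #5 = EC A1 A1.
Offset 15: leading byte 0xE2 = 11100010 → 3-byte char #6 = E2 8A 9B.
Offset 18: leading byte 0xF0 = 11110000 → 4-byte char #7 = F0 90 8D 89.
Leading byte 0xF0 = 11110000 matches 11110xxx → 4-byte sequence.
Byte 1: 0xF0 = 11110000, payload 000 (3 bits).
Byte 2: 0x90 = 10010000 (10xxxxxx ✓), payload 010000.
Byte 3: 0x8D = 10001101 (10xxxxxx ✓), payload 001101.
Byte 4: 0x89 = 10001001 (10xxxxxx ✓), payload 001001.
Concatenate: 000010000001101001001 = 0x10349 (21 bits → U+10349).

U+10349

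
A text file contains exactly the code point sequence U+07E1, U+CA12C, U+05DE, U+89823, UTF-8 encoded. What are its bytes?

DF A1 F3 8A 84 AC D7 9E F2 89 A0 A3

U+07E1: 2-byte form → DF A1.
U+CA12C: 4-byte form → F3 8A 84 AC.
U+05DE: 2-byte form → D7 9E.
U+89823: 4-byte form → F2 89 A0 A3.
Concatenated (12 bytes): DF A1 F3 8A 84 AC D7 9E F2 89 A0 A3.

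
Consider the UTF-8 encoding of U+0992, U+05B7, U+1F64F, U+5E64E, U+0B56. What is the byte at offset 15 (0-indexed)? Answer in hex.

0x96

U+0992 → 3-byte form E0 A6 92 at offsets 0–2.
U+05B7 → 2-byte form D6 B7 at offsets 3–4.
U+1F64F → 4-byte form F0 9F 99 8F at offsets 5–8.
U+5E64E → 4-byte form F1 9E 99 8E at offsets 9–12.
U+0B56 → 3-byte form E0 AD 96 at offsets 13–15.
Offset 15 falls in char 5's range; it's byte 3 of E0 AD 96 = 0x96.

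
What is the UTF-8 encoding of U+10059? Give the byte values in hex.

U+10059 = 0x10059 = 65625 decimal. In range U+10000–U+10FFFF → 4-byte form: 11110xxx 10xxxxxx 10xxxxxx 10xxxxxx.
Binary (21 bits): 000010000000001011001.
Split 3+6+6+6: 000 | 010000 | 000001 | 011001.
Byte 1: 11110000 = 0xF0.
Byte 2: 10010000 = 0x90.
Byte 3: 10000001 = 0x81.
Byte 4: 10011001 = 0x99.

F0 90 81 99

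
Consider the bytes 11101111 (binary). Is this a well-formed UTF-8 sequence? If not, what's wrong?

Leading byte 0xEF = 11101111 → 3-byte form, but only 1 byte is present.

invalid (sequence truncated)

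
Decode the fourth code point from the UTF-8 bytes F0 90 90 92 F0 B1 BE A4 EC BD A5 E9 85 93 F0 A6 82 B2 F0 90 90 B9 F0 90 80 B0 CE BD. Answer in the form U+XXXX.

U+9153

Offset 0: leading byte 0xF0 = 11110000 → 4-byte char #1 = F0 90 90 92.
Offset 4: leading byte 0xF0 = 11110000 → 4-byte char #2 = F0 B1 BE A4.
Offset 8: leading byte 0xEC = 11101100 → 3-byte char #3 = EC BD A5.
Offset 11: leading byte 0xE9 = 11101001 → 3-byte char #4 = E9 85 93.
Leading byte 0xE9 = 11101001 matches 1110xxxx → 3-byte sequence.
Byte 1: 0xE9 = 11101001, payload 1001 (4 bits).
Byte 2: 0x85 = 10000101 (10xxxxxx ✓), payload 000101.
Byte 3: 0x93 = 10010011 (10xxxxxx ✓), payload 010011.
Concatenate: 1001000101010011 = 0x9153 (16 bits → U+9153).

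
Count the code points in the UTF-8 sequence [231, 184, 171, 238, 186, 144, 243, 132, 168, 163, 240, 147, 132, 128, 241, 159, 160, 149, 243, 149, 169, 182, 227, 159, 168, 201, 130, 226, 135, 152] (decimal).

Byte at offset 0: 0xE7 = 11100111 → 3-byte char (#1). Advance 3.
Byte at offset 3: 0xEE = 11101110 → 3-byte char (#2). Advance 3.
Byte at offset 6: 0xF3 = 11110011 → 4-byte char (#3). Advance 4.
Byte at offset 10: 0xF0 = 11110000 → 4-byte char (#4). Advance 4.
Byte at offset 14: 0xF1 = 11110001 → 4-byte char (#5). Advance 4.
Byte at offset 18: 0xF3 = 11110011 → 4-byte char (#6). Advance 4.
Byte at offset 22: 0xE3 = 11100011 → 3-byte char (#7). Advance 3.
Byte at offset 25: 0xC9 = 11001001 → 2-byte char (#8). Advance 2.
Byte at offset 27: 0xE2 = 11100010 → 3-byte char (#9). Advance 3.
Reached end at offset 30 after 9 code points.

9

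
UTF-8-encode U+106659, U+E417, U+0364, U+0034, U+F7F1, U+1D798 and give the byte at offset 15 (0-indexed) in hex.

U+106659 → 4-byte form F4 86 99 99 at offsets 0–3.
U+E417 → 3-byte form EE 90 97 at offsets 4–6.
U+0364 → 2-byte form CD A4 at offsets 7–8.
U+0034 → 1-byte form 34 at offsets 9–9.
U+F7F1 → 3-byte form EF 9F B1 at offsets 10–12.
U+1D798 → 4-byte form F0 9D 9E 98 at offsets 13–16.
Offset 15 falls in char 6's range; it's byte 3 of F0 9D 9E 98 = 0x9E.

0x9E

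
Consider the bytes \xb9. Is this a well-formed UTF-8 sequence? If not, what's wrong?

Byte 0xB9 = 10111001 has the form 10xxxxxx — a continuation byte — but there is no preceding leading byte.

invalid (continuation byte with no leading byte)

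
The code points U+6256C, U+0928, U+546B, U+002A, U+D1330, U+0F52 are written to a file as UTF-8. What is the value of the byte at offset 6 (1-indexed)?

0xA4

1-indexed offset 6 is 0-indexed offset 5.
U+6256C → 4-byte form F1 A2 95 AC at offsets 0–3.
U+0928 → 3-byte form E0 A4 A8 at offsets 4–6.
Offset 5 falls in char 2's range; it's byte 2 of E0 A4 A8 = 0xA4.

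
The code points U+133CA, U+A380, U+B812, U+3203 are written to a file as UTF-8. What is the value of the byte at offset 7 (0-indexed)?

0xEB

U+133CA → 4-byte form F0 93 8F 8A at offsets 0–3.
U+A380 → 3-byte form EA 8E 80 at offsets 4–6.
U+B812 → 3-byte form EB A0 92 at offsets 7–9.
Offset 7 falls in char 3's range; it's byte 1 of EB A0 92 = 0xEB.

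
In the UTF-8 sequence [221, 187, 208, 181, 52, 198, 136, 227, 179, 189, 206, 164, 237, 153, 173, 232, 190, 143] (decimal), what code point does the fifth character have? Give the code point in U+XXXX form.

Offset 0: leading byte 0xDD = 11011101 → 2-byte char #1 = DD BB.
Offset 2: leading byte 0xD0 = 11010000 → 2-byte char #2 = D0 B5.
Offset 4: leading byte 0x34 = 00110100 → 1-byte char #3 = 34.
Offset 5: leading byte 0xC6 = 11000110 → 2-byte char #4 = C6 88.
Offset 7: leading byte 0xE3 = 11100011 → 3-byte char #5 = E3 B3 BD.
Leading byte 0xE3 = 11100011 matches 1110xxxx → 3-byte sequence.
Byte 1: 0xE3 = 11100011, payload 0011 (4 bits).
Byte 2: 0xB3 = 10110011 (10xxxxxx ✓), payload 110011.
Byte 3: 0xBD = 10111101 (10xxxxxx ✓), payload 111101.
Concatenate: 0011110011111101 = 0x3CFD (16 bits → U+3CFD).

U+3CFD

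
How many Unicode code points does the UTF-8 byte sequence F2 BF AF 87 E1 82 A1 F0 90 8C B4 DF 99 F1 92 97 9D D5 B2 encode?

6

Byte at offset 0: 0xF2 = 11110010 → 4-byte char (#1). Advance 4.
Byte at offset 4: 0xE1 = 11100001 → 3-byte char (#2). Advance 3.
Byte at offset 7: 0xF0 = 11110000 → 4-byte char (#3). Advance 4.
Byte at offset 11: 0xDF = 11011111 → 2-byte char (#4). Advance 2.
Byte at offset 13: 0xF1 = 11110001 → 4-byte char (#5). Advance 4.
Byte at offset 17: 0xD5 = 11010101 → 2-byte char (#6). Advance 2.
Reached end at offset 19 after 6 code points.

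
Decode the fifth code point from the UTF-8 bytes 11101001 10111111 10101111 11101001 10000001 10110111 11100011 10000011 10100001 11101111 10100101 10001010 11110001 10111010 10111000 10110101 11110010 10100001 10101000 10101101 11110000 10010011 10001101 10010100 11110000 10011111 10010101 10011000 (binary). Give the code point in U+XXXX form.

U+7AE35

Offset 0: leading byte 0xE9 = 11101001 → 3-byte char #1 = E9 BF AF.
Offset 3: leading byte 0xE9 = 11101001 → 3-byte char #2 = E9 81 B7.
Offset 6: leading byte 0xE3 = 11100011 → 3-byte char #3 = E3 83 A1.
Offset 9: leading byte 0xEF = 11101111 → 3-byte char #4 = EF A5 8A.
Offset 12: leading byte 0xF1 = 11110001 → 4-byte char #5 = F1 BA B8 B5.
Leading byte 0xF1 = 11110001 matches 11110xxx → 4-byte sequence.
Byte 1: 0xF1 = 11110001, payload 001 (3 bits).
Byte 2: 0xBA = 10111010 (10xxxxxx ✓), payload 111010.
Byte 3: 0xB8 = 10111000 (10xxxxxx ✓), payload 111000.
Byte 4: 0xB5 = 10110101 (10xxxxxx ✓), payload 110101.
Concatenate: 001111010111000110101 = 0x7AE35 (21 bits → U+7AE35).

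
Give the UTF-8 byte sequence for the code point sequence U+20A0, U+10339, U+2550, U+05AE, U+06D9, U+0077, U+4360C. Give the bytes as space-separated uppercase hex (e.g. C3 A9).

E2 82 A0 F0 90 8C B9 E2 95 90 D6 AE DB 99 77 F1 83 98 8C

U+20A0: 3-byte form → E2 82 A0.
U+10339: 4-byte form → F0 90 8C B9.
U+2550: 3-byte form → E2 95 90.
U+05AE: 2-byte form → D6 AE.
U+06D9: 2-byte form → DB 99.
U+0077: 1-byte form → 77.
U+4360C: 4-byte form → F1 83 98 8C.
Concatenated (19 bytes): E2 82 A0 F0 90 8C B9 E2 95 90 D6 AE DB 99 77 F1 83 98 8C.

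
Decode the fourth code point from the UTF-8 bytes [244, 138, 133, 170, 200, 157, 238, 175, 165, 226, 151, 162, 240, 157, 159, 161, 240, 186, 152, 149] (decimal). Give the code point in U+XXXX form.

Offset 0: leading byte 0xF4 = 11110100 → 4-byte char #1 = F4 8A 85 AA.
Offset 4: leading byte 0xC8 = 11001000 → 2-byte char #2 = C8 9D.
Offset 6: leading byte 0xEE = 11101110 → 3-byte char #3 = EE AF A5.
Offset 9: leading byte 0xE2 = 11100010 → 3-byte char #4 = E2 97 A2.
Leading byte 0xE2 = 11100010 matches 1110xxxx → 3-byte sequence.
Byte 1: 0xE2 = 11100010, payload 0010 (4 bits).
Byte 2: 0x97 = 10010111 (10xxxxxx ✓), payload 010111.
Byte 3: 0xA2 = 10100010 (10xxxxxx ✓), payload 100010.
Concatenate: 0010010111100010 = 0x25E2 (16 bits → U+25E2).

U+25E2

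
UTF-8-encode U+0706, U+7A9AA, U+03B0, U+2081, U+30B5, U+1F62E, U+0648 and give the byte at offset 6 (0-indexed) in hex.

0xCE

U+0706 → 2-byte form DC 86 at offsets 0–1.
U+7A9AA → 4-byte form F1 BA A6 AA at offsets 2–5.
U+03B0 → 2-byte form CE B0 at offsets 6–7.
Offset 6 falls in char 3's range; it's byte 1 of CE B0 = 0xCE.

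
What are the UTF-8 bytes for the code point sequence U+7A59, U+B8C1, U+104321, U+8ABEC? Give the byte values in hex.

E7 A9 99 EB A3 81 F4 84 8C A1 F2 8A AF AC

U+7A59: 3-byte form → E7 A9 99.
U+B8C1: 3-byte form → EB A3 81.
U+104321: 4-byte form → F4 84 8C A1.
U+8ABEC: 4-byte form → F2 8A AF AC.
Concatenated (14 bytes): E7 A9 99 EB A3 81 F4 84 8C A1 F2 8A AF AC.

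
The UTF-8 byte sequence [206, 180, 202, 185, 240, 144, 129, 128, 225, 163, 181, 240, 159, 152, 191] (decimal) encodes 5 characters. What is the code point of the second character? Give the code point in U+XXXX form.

U+02B9

Offset 0: leading byte 0xCE = 11001110 → 2-byte char #1 = CE B4.
Offset 2: leading byte 0xCA = 11001010 → 2-byte char #2 = CA B9.
Leading byte 0xCA = 11001010 matches 110xxxxx → 2-byte sequence.
Byte 1: 0xCA = 11001010, payload 01010 (5 bits).
Byte 2: 0xB9 = 10111001 (10xxxxxx ✓), payload 111001.
Concatenate: 01010111001 = 0x2B9 (11 bits → U+02B9).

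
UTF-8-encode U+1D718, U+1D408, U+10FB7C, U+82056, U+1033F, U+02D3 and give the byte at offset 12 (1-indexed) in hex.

1-indexed offset 12 is 0-indexed offset 11.
U+1D718 → 4-byte form F0 9D 9C 98 at offsets 0–3.
U+1D408 → 4-byte form F0 9D 90 88 at offsets 4–7.
U+10FB7C → 4-byte form F4 8F AD BC at offsets 8–11.
Offset 11 falls in char 3's range; it's byte 4 of F4 8F AD BC = 0xBC.

0xBC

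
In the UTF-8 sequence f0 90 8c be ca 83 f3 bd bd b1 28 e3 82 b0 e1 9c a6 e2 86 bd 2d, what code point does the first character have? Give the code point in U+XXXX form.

U+1033E

Offset 0: leading byte 0xF0 = 11110000 → 4-byte char #1 = F0 90 8C BE.
Leading byte 0xF0 = 11110000 matches 11110xxx → 4-byte sequence.
Byte 1: 0xF0 = 11110000, payload 000 (3 bits).
Byte 2: 0x90 = 10010000 (10xxxxxx ✓), payload 010000.
Byte 3: 0x8C = 10001100 (10xxxxxx ✓), payload 001100.
Byte 4: 0xBE = 10111110 (10xxxxxx ✓), payload 111110.
Concatenate: 000010000001100111110 = 0x1033E (21 bits → U+1033E).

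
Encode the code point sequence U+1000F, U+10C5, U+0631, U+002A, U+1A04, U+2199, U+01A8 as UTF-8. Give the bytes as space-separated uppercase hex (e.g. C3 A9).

U+1000F: 4-byte form → F0 90 80 8F.
U+10C5: 3-byte form → E1 83 85.
U+0631: 2-byte form → D8 B1.
U+002A: 1-byte form → 2A.
U+1A04: 3-byte form → E1 A8 84.
U+2199: 3-byte form → E2 86 99.
U+01A8: 2-byte form → C6 A8.
Concatenated (18 bytes): F0 90 80 8F E1 83 85 D8 B1 2A E1 A8 84 E2 86 99 C6 A8.

F0 90 80 8F E1 83 85 D8 B1 2A E1 A8 84 E2 86 99 C6 A8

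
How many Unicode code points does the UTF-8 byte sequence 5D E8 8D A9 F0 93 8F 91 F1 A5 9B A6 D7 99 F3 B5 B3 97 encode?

Byte at offset 0: 0x5D = 01011101 → 1-byte char (#1). Advance 1.
Byte at offset 1: 0xE8 = 11101000 → 3-byte char (#2). Advance 3.
Byte at offset 4: 0xF0 = 11110000 → 4-byte char (#3). Advance 4.
Byte at offset 8: 0xF1 = 11110001 → 4-byte char (#4). Advance 4.
Byte at offset 12: 0xD7 = 11010111 → 2-byte char (#5). Advance 2.
Byte at offset 14: 0xF3 = 11110011 → 4-byte char (#6). Advance 4.
Reached end at offset 18 after 6 code points.

6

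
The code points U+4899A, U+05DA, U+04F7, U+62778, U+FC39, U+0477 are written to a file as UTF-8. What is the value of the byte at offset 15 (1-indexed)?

1-indexed offset 15 is 0-indexed offset 14.
U+4899A → 4-byte form F1 88 A6 9A at offsets 0–3.
U+05DA → 2-byte form D7 9A at offsets 4–5.
U+04F7 → 2-byte form D3 B7 at offsets 6–7.
U+62778 → 4-byte form F1 A2 9D B8 at offsets 8–11.
U+FC39 → 3-byte form EF B0 B9 at offsets 12–14.
Offset 14 falls in char 5's range; it's byte 3 of EF B0 B9 = 0xB9.

0xB9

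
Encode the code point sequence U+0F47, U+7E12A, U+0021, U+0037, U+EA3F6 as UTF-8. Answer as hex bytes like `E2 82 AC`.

E0 BD 87 F1 BE 84 AA 21 37 F3 AA 8F B6

U+0F47: 3-byte form → E0 BD 87.
U+7E12A: 4-byte form → F1 BE 84 AA.
U+0021: 1-byte form → 21.
U+0037: 1-byte form → 37.
U+EA3F6: 4-byte form → F3 AA 8F B6.
Concatenated (13 bytes): E0 BD 87 F1 BE 84 AA 21 37 F3 AA 8F B6.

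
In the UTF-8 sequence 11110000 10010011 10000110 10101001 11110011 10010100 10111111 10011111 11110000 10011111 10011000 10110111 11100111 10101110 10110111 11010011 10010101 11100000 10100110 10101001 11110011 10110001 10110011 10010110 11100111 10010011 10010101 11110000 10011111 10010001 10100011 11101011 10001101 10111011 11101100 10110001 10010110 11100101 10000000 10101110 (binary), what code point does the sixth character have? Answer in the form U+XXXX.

U+09A9

Offset 0: leading byte 0xF0 = 11110000 → 4-byte char #1 = F0 93 86 A9.
Offset 4: leading byte 0xF3 = 11110011 → 4-byte char #2 = F3 94 BF 9F.
Offset 8: leading byte 0xF0 = 11110000 → 4-byte char #3 = F0 9F 98 B7.
Offset 12: leading byte 0xE7 = 11100111 → 3-byte char #4 = E7 AE B7.
Offset 15: leading byte 0xD3 = 11010011 → 2-byte char #5 = D3 95.
Offset 17: leading byte 0xE0 = 11100000 → 3-byte char #6 = E0 A6 A9.
Leading byte 0xE0 = 11100000 matches 1110xxxx → 3-byte sequence.
Byte 1: 0xE0 = 11100000, payload 0000 (4 bits).
Byte 2: 0xA6 = 10100110 (10xxxxxx ✓), payload 100110.
Byte 3: 0xA9 = 10101001 (10xxxxxx ✓), payload 101001.
Concatenate: 0000100110101001 = 0x9A9 (16 bits → U+09A9).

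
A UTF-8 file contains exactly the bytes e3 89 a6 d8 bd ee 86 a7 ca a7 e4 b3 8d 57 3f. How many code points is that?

7

Byte at offset 0: 0xE3 = 11100011 → 3-byte char (#1). Advance 3.
Byte at offset 3: 0xD8 = 11011000 → 2-byte char (#2). Advance 2.
Byte at offset 5: 0xEE = 11101110 → 3-byte char (#3). Advance 3.
Byte at offset 8: 0xCA = 11001010 → 2-byte char (#4). Advance 2.
Byte at offset 10: 0xE4 = 11100100 → 3-byte char (#5). Advance 3.
Byte at offset 13: 0x57 = 01010111 → 1-byte char (#6). Advance 1.
Byte at offset 14: 0x3F = 00111111 → 1-byte char (#7). Advance 1.
Reached end at offset 15 after 7 code points.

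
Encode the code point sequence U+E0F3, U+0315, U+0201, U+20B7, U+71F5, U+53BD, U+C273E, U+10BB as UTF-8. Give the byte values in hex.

EE 83 B3 CC 95 C8 81 E2 82 B7 E7 87 B5 E5 8E BD F3 82 9C BE E1 82 BB

U+E0F3: 3-byte form → EE 83 B3.
U+0315: 2-byte form → CC 95.
U+0201: 2-byte form → C8 81.
U+20B7: 3-byte form → E2 82 B7.
U+71F5: 3-byte form → E7 87 B5.
U+53BD: 3-byte form → E5 8E BD.
U+C273E: 4-byte form → F3 82 9C BE.
U+10BB: 3-byte form → E1 82 BB.
Concatenated (23 bytes): EE 83 B3 CC 95 C8 81 E2 82 B7 E7 87 B5 E5 8E BD F3 82 9C BE E1 82 BB.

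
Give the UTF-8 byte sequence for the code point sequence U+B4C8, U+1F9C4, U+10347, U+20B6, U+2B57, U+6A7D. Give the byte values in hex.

U+B4C8: 3-byte form → EB 93 88.
U+1F9C4: 4-byte form → F0 9F A7 84.
U+10347: 4-byte form → F0 90 8D 87.
U+20B6: 3-byte form → E2 82 B6.
U+2B57: 3-byte form → E2 AD 97.
U+6A7D: 3-byte form → E6 A9 BD.
Concatenated (20 bytes): EB 93 88 F0 9F A7 84 F0 90 8D 87 E2 82 B6 E2 AD 97 E6 A9 BD.

EB 93 88 F0 9F A7 84 F0 90 8D 87 E2 82 B6 E2 AD 97 E6 A9 BD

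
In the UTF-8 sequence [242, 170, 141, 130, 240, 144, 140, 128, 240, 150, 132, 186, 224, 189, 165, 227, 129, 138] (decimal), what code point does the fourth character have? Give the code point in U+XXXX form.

U+0F65

Offset 0: leading byte 0xF2 = 11110010 → 4-byte char #1 = F2 AA 8D 82.
Offset 4: leading byte 0xF0 = 11110000 → 4-byte char #2 = F0 90 8C 80.
Offset 8: leading byte 0xF0 = 11110000 → 4-byte char #3 = F0 96 84 BA.
Offset 12: leading byte 0xE0 = 11100000 → 3-byte char #4 = E0 BD A5.
Leading byte 0xE0 = 11100000 matches 1110xxxx → 3-byte sequence.
Byte 1: 0xE0 = 11100000, payload 0000 (4 bits).
Byte 2: 0xBD = 10111101 (10xxxxxx ✓), payload 111101.
Byte 3: 0xA5 = 10100101 (10xxxxxx ✓), payload 100101.
Concatenate: 0000111101100101 = 0xF65 (16 bits → U+0F65).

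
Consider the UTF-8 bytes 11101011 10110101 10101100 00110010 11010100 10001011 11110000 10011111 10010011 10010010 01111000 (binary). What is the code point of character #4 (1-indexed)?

Offset 0: leading byte 0xEB = 11101011 → 3-byte char #1 = EB B5 AC.
Offset 3: leading byte 0x32 = 00110010 → 1-byte char #2 = 32.
Offset 4: leading byte 0xD4 = 11010100 → 2-byte char #3 = D4 8B.
Offset 6: leading byte 0xF0 = 11110000 → 4-byte char #4 = F0 9F 93 92.
Leading byte 0xF0 = 11110000 matches 11110xxx → 4-byte sequence.
Byte 1: 0xF0 = 11110000, payload 000 (3 bits).
Byte 2: 0x9F = 10011111 (10xxxxxx ✓), payload 011111.
Byte 3: 0x93 = 10010011 (10xxxxxx ✓), payload 010011.
Byte 4: 0x92 = 10010010 (10xxxxxx ✓), payload 010010.
Concatenate: 000011111010011010010 = 0x1F4D2 (21 bits → U+1F4D2).

U+1F4D2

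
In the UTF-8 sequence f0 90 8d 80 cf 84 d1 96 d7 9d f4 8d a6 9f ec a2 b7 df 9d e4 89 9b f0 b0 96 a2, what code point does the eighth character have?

Offset 0: leading byte 0xF0 = 11110000 → 4-byte char #1 = F0 90 8D 80.
Offset 4: leading byte 0xCF = 11001111 → 2-byte char #2 = CF 84.
Offset 6: leading byte 0xD1 = 11010001 → 2-byte char #3 = D1 96.
Offset 8: leading byte 0xD7 = 11010111 → 2-byte char #4 = D7 9D.
Offset 10: leading byte 0xF4 = 11110100 → 4-byte char #5 = F4 8D A6 9F.
Offset 14: leading byte 0xEC = 11101100 → 3-byte char #6 = EC A2 B7.
Offset 17: leading byte 0xDF = 11011111 → 2-byte char #7 = DF 9D.
Offset 19: leading byte 0xE4 = 11100100 → 3-byte char #8 = E4 89 9B.
Leading byte 0xE4 = 11100100 matches 1110xxxx → 3-byte sequence.
Byte 1: 0xE4 = 11100100, payload 0100 (4 bits).
Byte 2: 0x89 = 10001001 (10xxxxxx ✓), payload 001001.
Byte 3: 0x9B = 10011011 (10xxxxxx ✓), payload 011011.
Concatenate: 0100001001011011 = 0x425B (16 bits → U+425B).

U+425B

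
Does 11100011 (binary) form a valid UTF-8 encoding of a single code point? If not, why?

Leading byte 0xE3 = 11100011 → 3-byte form, but only 1 byte is present.

invalid (sequence truncated)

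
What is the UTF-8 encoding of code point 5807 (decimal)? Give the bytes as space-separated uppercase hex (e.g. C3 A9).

E1 9A AF

U+16AF = 0x16AF = 5807 decimal. In range U+0800–U+FFFF → 3-byte form: 1110xxxx 10xxxxxx 10xxxxxx.
Binary (16 bits): 0001011010101111.
Split 4+6+6: 0001 | 011010 | 101111.
Byte 1: 11100001 = 0xE1.
Byte 2: 10011010 = 0x9A.
Byte 3: 10101111 = 0xAF.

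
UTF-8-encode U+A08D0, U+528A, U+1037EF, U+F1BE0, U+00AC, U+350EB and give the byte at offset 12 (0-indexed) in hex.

0xB1

U+A08D0 → 4-byte form F2 A0 A3 90 at offsets 0–3.
U+528A → 3-byte form E5 8A 8A at offsets 4–6.
U+1037EF → 4-byte form F4 83 9F AF at offsets 7–10.
U+F1BE0 → 4-byte form F3 B1 AF A0 at offsets 11–14.
Offset 12 falls in char 4's range; it's byte 2 of F3 B1 AF A0 = 0xB1.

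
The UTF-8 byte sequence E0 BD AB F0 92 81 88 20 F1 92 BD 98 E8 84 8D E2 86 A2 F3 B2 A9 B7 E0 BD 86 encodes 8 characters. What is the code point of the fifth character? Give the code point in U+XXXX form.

U+810D

Offset 0: leading byte 0xE0 = 11100000 → 3-byte char #1 = E0 BD AB.
Offset 3: leading byte 0xF0 = 11110000 → 4-byte char #2 = F0 92 81 88.
Offset 7: leading byte 0x20 = 00100000 → 1-byte char #3 = 20.
Offset 8: leading byte 0xF1 = 11110001 → 4-byte char #4 = F1 92 BD 98.
Offset 12: leading byte 0xE8 = 11101000 → 3-byte char #5 = E8 84 8D.
Leading byte 0xE8 = 11101000 matches 1110xxxx → 3-byte sequence.
Byte 1: 0xE8 = 11101000, payload 1000 (4 bits).
Byte 2: 0x84 = 10000100 (10xxxxxx ✓), payload 000100.
Byte 3: 0x8D = 10001101 (10xxxxxx ✓), payload 001101.
Concatenate: 1000000100001101 = 0x810D (16 bits → U+810D).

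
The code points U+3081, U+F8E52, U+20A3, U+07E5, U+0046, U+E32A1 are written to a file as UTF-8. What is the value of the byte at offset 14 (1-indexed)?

0xF3

1-indexed offset 14 is 0-indexed offset 13.
U+3081 → 3-byte form E3 82 81 at offsets 0–2.
U+F8E52 → 4-byte form F3 B8 B9 92 at offsets 3–6.
U+20A3 → 3-byte form E2 82 A3 at offsets 7–9.
U+07E5 → 2-byte form DF A5 at offsets 10–11.
U+0046 → 1-byte form 46 at offsets 12–12.
U+E32A1 → 4-byte form F3 A3 8A A1 at offsets 13–16.
Offset 13 falls in char 6's range; it's byte 1 of F3 A3 8A A1 = 0xF3.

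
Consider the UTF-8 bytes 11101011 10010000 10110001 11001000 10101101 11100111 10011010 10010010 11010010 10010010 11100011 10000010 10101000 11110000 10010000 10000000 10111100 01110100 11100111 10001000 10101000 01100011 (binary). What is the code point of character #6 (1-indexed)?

U+1003C

Offset 0: leading byte 0xEB = 11101011 → 3-byte char #1 = EB 90 B1.
Offset 3: leading byte 0xC8 = 11001000 → 2-byte char #2 = C8 AD.
Offset 5: leading byte 0xE7 = 11100111 → 3-byte char #3 = E7 9A 92.
Offset 8: leading byte 0xD2 = 11010010 → 2-byte char #4 = D2 92.
Offset 10: leading byte 0xE3 = 11100011 → 3-byte char #5 = E3 82 A8.
Offset 13: leading byte 0xF0 = 11110000 → 4-byte char #6 = F0 90 80 BC.
Leading byte 0xF0 = 11110000 matches 11110xxx → 4-byte sequence.
Byte 1: 0xF0 = 11110000, payload 000 (3 bits).
Byte 2: 0x90 = 10010000 (10xxxxxx ✓), payload 010000.
Byte 3: 0x80 = 10000000 (10xxxxxx ✓), payload 000000.
Byte 4: 0xBC = 10111100 (10xxxxxx ✓), payload 111100.
Concatenate: 000010000000000111100 = 0x1003C (21 bits → U+1003C).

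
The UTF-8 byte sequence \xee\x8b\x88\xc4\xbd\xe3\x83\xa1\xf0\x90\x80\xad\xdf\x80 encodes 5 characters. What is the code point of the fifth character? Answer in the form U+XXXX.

Offset 0: leading byte 0xEE = 11101110 → 3-byte char #1 = EE 8B 88.
Offset 3: leading byte 0xC4 = 11000100 → 2-byte char #2 = C4 BD.
Offset 5: leading byte 0xE3 = 11100011 → 3-byte char #3 = E3 83 A1.
Offset 8: leading byte 0xF0 = 11110000 → 4-byte char #4 = F0 90 80 AD.
Offset 12: leading byte 0xDF = 11011111 → 2-byte char #5 = DF 80.
Leading byte 0xDF = 11011111 matches 110xxxxx → 2-byte sequence.
Byte 1: 0xDF = 11011111, payload 11111 (5 bits).
Byte 2: 0x80 = 10000000 (10xxxxxx ✓), payload 000000.
Concatenate: 11111000000 = 0x7C0 (11 bits → U+07C0).

U+07C0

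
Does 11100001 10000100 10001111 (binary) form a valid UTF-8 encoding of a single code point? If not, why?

valid

Leading byte 0xE1 = 11100001 → 3-byte form.
Continuation bytes 0x84=10000100, 0x8F=10001111 all match 10xxxxxx.
Decoded value 0x110F is ≥ 0x800 (shortest form) and not a surrogate.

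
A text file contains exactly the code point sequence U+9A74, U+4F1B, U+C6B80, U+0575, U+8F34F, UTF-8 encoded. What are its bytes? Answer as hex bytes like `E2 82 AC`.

U+9A74: 3-byte form → E9 A9 B4.
U+4F1B: 3-byte form → E4 BC 9B.
U+C6B80: 4-byte form → F3 86 AE 80.
U+0575: 2-byte form → D5 B5.
U+8F34F: 4-byte form → F2 8F 8D 8F.
Concatenated (16 bytes): E9 A9 B4 E4 BC 9B F3 86 AE 80 D5 B5 F2 8F 8D 8F.

E9 A9 B4 E4 BC 9B F3 86 AE 80 D5 B5 F2 8F 8D 8F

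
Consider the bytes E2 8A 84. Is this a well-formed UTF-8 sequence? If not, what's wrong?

Leading byte 0xE2 = 11100010 → 3-byte form.
Continuation bytes 0x8A=10001010, 0x84=10000100 all match 10xxxxxx.
Decoded value 0x2284 is ≥ 0x800 (shortest form) and not a surrogate.

valid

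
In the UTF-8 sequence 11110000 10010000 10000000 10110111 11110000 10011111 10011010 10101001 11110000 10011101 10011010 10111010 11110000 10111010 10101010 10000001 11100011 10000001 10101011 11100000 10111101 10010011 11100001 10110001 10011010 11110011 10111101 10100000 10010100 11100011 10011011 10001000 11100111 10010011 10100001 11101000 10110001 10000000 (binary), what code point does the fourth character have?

Offset 0: leading byte 0xF0 = 11110000 → 4-byte char #1 = F0 90 80 B7.
Offset 4: leading byte 0xF0 = 11110000 → 4-byte char #2 = F0 9F 9A A9.
Offset 8: leading byte 0xF0 = 11110000 → 4-byte char #3 = F0 9D 9A BA.
Offset 12: leading byte 0xF0 = 11110000 → 4-byte char #4 = F0 BA AA 81.
Leading byte 0xF0 = 11110000 matches 11110xxx → 4-byte sequence.
Byte 1: 0xF0 = 11110000, payload 000 (3 bits).
Byte 2: 0xBA = 10111010 (10xxxxxx ✓), payload 111010.
Byte 3: 0xAA = 10101010 (10xxxxxx ✓), payload 101010.
Byte 4: 0x81 = 10000001 (10xxxxxx ✓), payload 000001.
Concatenate: 000111010101010000001 = 0x3AA81 (21 bits → U+3AA81).

U+3AA81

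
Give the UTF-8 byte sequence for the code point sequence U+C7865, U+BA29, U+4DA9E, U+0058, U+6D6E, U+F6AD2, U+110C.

U+C7865: 4-byte form → F3 87 A1 A5.
U+BA29: 3-byte form → EB A8 A9.
U+4DA9E: 4-byte form → F1 8D AA 9E.
U+0058: 1-byte form → 58.
U+6D6E: 3-byte form → E6 B5 AE.
U+F6AD2: 4-byte form → F3 B6 AB 92.
U+110C: 3-byte form → E1 84 8C.
Concatenated (22 bytes): F3 87 A1 A5 EB A8 A9 F1 8D AA 9E 58 E6 B5 AE F3 B6 AB 92 E1 84 8C.

F3 87 A1 A5 EB A8 A9 F1 8D AA 9E 58 E6 B5 AE F3 B6 AB 92 E1 84 8C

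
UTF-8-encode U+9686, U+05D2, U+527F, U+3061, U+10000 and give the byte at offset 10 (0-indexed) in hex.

U+9686 → 3-byte form E9 9A 86 at offsets 0–2.
U+05D2 → 2-byte form D7 92 at offsets 3–4.
U+527F → 3-byte form E5 89 BF at offsets 5–7.
U+3061 → 3-byte form E3 81 A1 at offsets 8–10.
Offset 10 falls in char 4's range; it's byte 3 of E3 81 A1 = 0xA1.

0xA1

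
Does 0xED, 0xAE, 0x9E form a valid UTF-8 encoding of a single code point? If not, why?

Structurally a 3-byte sequence; payload = 0xDB9E.
But 0xDB9E is in U+D800–U+DFFF, the surrogate range. Surrogates are not Unicode scalar values and are forbidden in UTF-8.

invalid (encodes a surrogate (U+D800–U+DFFF))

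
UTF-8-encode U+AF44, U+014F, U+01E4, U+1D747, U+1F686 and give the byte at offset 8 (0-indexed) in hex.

U+AF44 → 3-byte form EA BD 84 at offsets 0–2.
U+014F → 2-byte form C5 8F at offsets 3–4.
U+01E4 → 2-byte form C7 A4 at offsets 5–6.
U+1D747 → 4-byte form F0 9D 9D 87 at offsets 7–10.
Offset 8 falls in char 4's range; it's byte 2 of F0 9D 9D 87 = 0x9D.

0x9D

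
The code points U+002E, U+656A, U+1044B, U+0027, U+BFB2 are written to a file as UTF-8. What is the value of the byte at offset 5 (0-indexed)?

0x90

U+002E → 1-byte form 2E at offsets 0–0.
U+656A → 3-byte form E6 95 AA at offsets 1–3.
U+1044B → 4-byte form F0 90 91 8B at offsets 4–7.
Offset 5 falls in char 3's range; it's byte 2 of F0 90 91 8B = 0x90.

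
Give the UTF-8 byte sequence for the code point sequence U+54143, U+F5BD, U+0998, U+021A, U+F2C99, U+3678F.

F1 94 85 83 EF 96 BD E0 A6 98 C8 9A F3 B2 B2 99 F0 B6 9E 8F

U+54143: 4-byte form → F1 94 85 83.
U+F5BD: 3-byte form → EF 96 BD.
U+0998: 3-byte form → E0 A6 98.
U+021A: 2-byte form → C8 9A.
U+F2C99: 4-byte form → F3 B2 B2 99.
U+3678F: 4-byte form → F0 B6 9E 8F.
Concatenated (20 bytes): F1 94 85 83 EF 96 BD E0 A6 98 C8 9A F3 B2 B2 99 F0 B6 9E 8F.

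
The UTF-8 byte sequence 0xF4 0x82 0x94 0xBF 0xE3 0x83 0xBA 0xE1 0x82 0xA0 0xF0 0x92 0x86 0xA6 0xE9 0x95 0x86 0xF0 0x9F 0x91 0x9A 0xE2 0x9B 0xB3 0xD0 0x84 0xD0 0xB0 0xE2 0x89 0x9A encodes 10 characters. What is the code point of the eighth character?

U+0404

Offset 0: leading byte 0xF4 = 11110100 → 4-byte char #1 = F4 82 94 BF.
Offset 4: leading byte 0xE3 = 11100011 → 3-byte char #2 = E3 83 BA.
Offset 7: leading byte 0xE1 = 11100001 → 3-byte char #3 = E1 82 A0.
Offset 10: leading byte 0xF0 = 11110000 → 4-byte char #4 = F0 92 86 A6.
Offset 14: leading byte 0xE9 = 11101001 → 3-byte char #5 = E9 95 86.
Offset 17: leading byte 0xF0 = 11110000 → 4-byte char #6 = F0 9F 91 9A.
Offset 21: leading byte 0xE2 = 11100010 → 3-byte char #7 = E2 9B B3.
Offset 24: leading byte 0xD0 = 11010000 → 2-byte char #8 = D0 84.
Leading byte 0xD0 = 11010000 matches 110xxxxx → 2-byte sequence.
Byte 1: 0xD0 = 11010000, payload 10000 (5 bits).
Byte 2: 0x84 = 10000100 (10xxxxxx ✓), payload 000100.
Concatenate: 10000000100 = 0x404 (11 bits → U+0404).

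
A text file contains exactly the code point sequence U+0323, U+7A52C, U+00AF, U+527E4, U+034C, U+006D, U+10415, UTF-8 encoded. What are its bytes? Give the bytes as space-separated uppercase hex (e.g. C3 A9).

CC A3 F1 BA 94 AC C2 AF F1 92 9F A4 CD 8C 6D F0 90 90 95

U+0323: 2-byte form → CC A3.
U+7A52C: 4-byte form → F1 BA 94 AC.
U+00AF: 2-byte form → C2 AF.
U+527E4: 4-byte form → F1 92 9F A4.
U+034C: 2-byte form → CD 8C.
U+006D: 1-byte form → 6D.
U+10415: 4-byte form → F0 90 90 95.
Concatenated (19 bytes): CC A3 F1 BA 94 AC C2 AF F1 92 9F A4 CD 8C 6D F0 90 90 95.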